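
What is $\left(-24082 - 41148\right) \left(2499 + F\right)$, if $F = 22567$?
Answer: $-1635055180$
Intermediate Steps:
$\left(-24082 - 41148\right) \left(2499 + F\right) = \left(-24082 - 41148\right) \left(2499 + 22567\right) = \left(-65230\right) 25066 = -1635055180$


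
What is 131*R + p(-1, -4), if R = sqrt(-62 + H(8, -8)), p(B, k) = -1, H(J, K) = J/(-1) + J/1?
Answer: -1 + 131*I*sqrt(62) ≈ -1.0 + 1031.5*I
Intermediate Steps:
H(J, K) = 0 (H(J, K) = J*(-1) + J*1 = -J + J = 0)
R = I*sqrt(62) (R = sqrt(-62 + 0) = sqrt(-62) = I*sqrt(62) ≈ 7.874*I)
131*R + p(-1, -4) = 131*(I*sqrt(62)) - 1 = 131*I*sqrt(62) - 1 = -1 + 131*I*sqrt(62)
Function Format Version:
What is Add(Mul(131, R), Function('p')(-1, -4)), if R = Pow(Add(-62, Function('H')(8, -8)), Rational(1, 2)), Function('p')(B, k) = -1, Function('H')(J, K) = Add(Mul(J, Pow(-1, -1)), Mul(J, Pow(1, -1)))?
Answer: Add(-1, Mul(131, I, Pow(62, Rational(1, 2)))) ≈ Add(-1.0000, Mul(1031.5, I))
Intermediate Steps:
Function('H')(J, K) = 0 (Function('H')(J, K) = Add(Mul(J, -1), Mul(J, 1)) = Add(Mul(-1, J), J) = 0)
R = Mul(I, Pow(62, Rational(1, 2))) (R = Pow(Add(-62, 0), Rational(1, 2)) = Pow(-62, Rational(1, 2)) = Mul(I, Pow(62, Rational(1, 2))) ≈ Mul(7.8740, I))
Add(Mul(131, R), Function('p')(-1, -4)) = Add(Mul(131, Mul(I, Pow(62, Rational(1, 2)))), -1) = Add(Mul(131, I, Pow(62, Rational(1, 2))), -1) = Add(-1, Mul(131, I, Pow(62, Rational(1, 2))))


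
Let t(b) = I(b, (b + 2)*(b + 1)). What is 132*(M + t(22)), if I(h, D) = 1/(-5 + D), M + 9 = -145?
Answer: -11119284/547 ≈ -20328.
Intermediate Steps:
M = -154 (M = -9 - 145 = -154)
t(b) = 1/(-5 + (1 + b)*(2 + b)) (t(b) = 1/(-5 + (b + 2)*(b + 1)) = 1/(-5 + (2 + b)*(1 + b)) = 1/(-5 + (1 + b)*(2 + b)))
132*(M + t(22)) = 132*(-154 + 1/(-3 + 22² + 3*22)) = 132*(-154 + 1/(-3 + 484 + 66)) = 132*(-154 + 1/547) = 132*(-84237/547) = -11119284/547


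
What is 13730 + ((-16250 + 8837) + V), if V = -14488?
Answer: -8171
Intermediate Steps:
13730 + ((-16250 + 8837) + V) = 13730 + ((-16250 + 8837) - 14488) = 13730 + (-7413 - 14488) = 13730 - 21901 = -8171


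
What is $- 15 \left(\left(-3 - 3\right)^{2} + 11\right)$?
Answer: $-705$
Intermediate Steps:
$- 15 \left(\left(-3 - 3\right)^{2} + 11\right) = - 15 \left(\left(-6\right)^{2} + 11\right) = - 15 \left(36 + 11\right) = \left(-15\right) 47 = -705$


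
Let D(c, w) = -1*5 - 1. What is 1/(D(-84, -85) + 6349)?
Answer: 1/6343 ≈ 0.00015765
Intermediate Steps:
D(c, w) = -6 (D(c, w) = -5 - 1 = -6)
1/(D(-84, -85) + 6349) = 1/(-6 + 6349) = 1/6343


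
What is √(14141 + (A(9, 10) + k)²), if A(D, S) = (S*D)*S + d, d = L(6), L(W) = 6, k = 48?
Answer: √924257 ≈ 961.38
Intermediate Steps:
d = 6
A(D, S) = 6 + D*S² (A(D, S) = (S*D)*S + 6 = (D*S)*S + 6 = D*S² + 6 = 6 + D*S²)
√(14141 + (A(9, 10) + k)²) = √(14141 + ((6 + 9*10²) + 48)²) = √(14141 + ((6 + 9*100) + 48)²) = √(14141 + ((6 + 900) + 48)²) = √(14141 + (906 + 48)²) = √(14141 + 954²) = √(14141 + 910116) = √924257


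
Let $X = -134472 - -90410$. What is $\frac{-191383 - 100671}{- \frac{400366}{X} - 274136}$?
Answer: $\frac{919177382}{862755719} \approx 1.0654$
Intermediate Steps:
$X = -44062$ ($X = -134472 + 90410 = -44062$)
$\frac{-191383 - 100671}{- \frac{400366}{X} - 274136} = \frac{-191383 - 100671}{- \frac{400366}{-44062} - 274136} = - \frac{292054}{\left(-400366\right) \left(- \frac{1}{44062}\right) - 274136} = - \frac{292054}{\frac{200183}{22031} - 274136} = - \frac{292054}{- \frac{6039290033}{22031}} = \left(-292054\right) \left(- \frac{22031}{6039290033}\right) = \frac{919177382}{862755719}$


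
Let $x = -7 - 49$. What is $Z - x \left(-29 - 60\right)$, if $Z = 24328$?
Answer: $19344$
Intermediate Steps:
$x = -56$
$Z - x \left(-29 - 60\right) = 24328 - - 56 \left(-29 - 60\right) = 24328 - \left(-56\right) \left(-89\right) = 24328 - 4984 = 19344$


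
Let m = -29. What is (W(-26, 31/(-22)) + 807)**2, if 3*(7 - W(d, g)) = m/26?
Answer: 4034917441/6084 ≈ 6.6320e+5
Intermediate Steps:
W(d, g) = 575/78 (W(d, g) = 7 - (-29)/(3*26) = 7 - 1/3*(-29/26) = 7 + 29/78 = 575/78)
(W(-26, 31/(-22)) + 807)**2 = (575/78 + 807)**2 = (63521/78)**2 = 4034917441/6084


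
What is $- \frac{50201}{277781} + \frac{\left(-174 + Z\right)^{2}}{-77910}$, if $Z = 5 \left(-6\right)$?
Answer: $- \frac{52623449}{73611965} \approx -0.71488$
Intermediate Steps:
$Z = -30$
$- \frac{50201}{277781} + \frac{\left(-174 + Z\right)^{2}}{-77910} = - \frac{50201}{277781} + \frac{\left(-174 - 30\right)^{2}}{-77910} = \left(-50201\right) \frac{1}{277781} + \left(-204\right)^{2} \left(- \frac{1}{77910}\right) = - \frac{50201}{277781} + 41616 \left(- \frac{1}{77910}\right) = - \frac{50201}{277781} - \frac{6936}{12985} = - \frac{52623449}{73611965}$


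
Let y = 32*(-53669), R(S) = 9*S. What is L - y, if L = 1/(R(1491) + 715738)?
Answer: 1252260065057/729157 ≈ 1.7174e+6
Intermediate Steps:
L = 1/729157 (L = 1/(9*1491 + 715738) = 1/(13419 + 715738) = 1/729157 ≈ 1.3714e-6)
y = -1717408
L - y = 1/729157 - 1*(-1717408) = 1/729157 + 1717408 = 1252260065057/729157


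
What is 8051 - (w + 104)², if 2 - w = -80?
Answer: -26545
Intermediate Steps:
w = 82 (w = 2 - 1*(-80) = 2 + 80 = 82)
8051 - (w + 104)² = 8051 - (82 + 104)² = 8051 - 1*186² = 8051 - 1*34596 = 8051 - 34596 = -26545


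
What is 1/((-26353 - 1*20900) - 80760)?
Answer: -1/128013 ≈ -7.8117e-6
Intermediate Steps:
1/((-26353 - 1*20900) - 80760) = 1/((-26353 - 20900) - 80760) = 1/(-47253 - 80760) = 1/(-128013) = -1/128013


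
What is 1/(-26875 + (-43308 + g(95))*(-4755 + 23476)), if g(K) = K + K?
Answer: -1/807238953 ≈ -1.2388e-9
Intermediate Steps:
g(K) = 2*K
1/(-26875 + (-43308 + g(95))*(-4755 + 23476)) = 1/(-26875 + (-43308 + 2*95)*(-4755 + 23476)) = 1/(-26875 + (-43308 + 190)*18721) = 1/(-26875 - 43118*18721) = 1/(-26875 - 807212078) = 1/(-807238953) = -1/807238953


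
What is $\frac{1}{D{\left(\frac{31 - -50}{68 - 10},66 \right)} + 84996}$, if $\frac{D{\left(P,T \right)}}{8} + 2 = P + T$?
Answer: $\frac{29}{2480056} \approx 1.1693 \cdot 10^{-5}$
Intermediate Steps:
$D{\left(P,T \right)} = -16 + 8 P + 8 T$ ($D{\left(P,T \right)} = -16 + 8 \left(P + T\right) = -16 + \left(8 P + 8 T\right) = -16 + 8 P + 8 T$)
$\frac{1}{D{\left(\frac{31 - -50}{68 - 10},66 \right)} + 84996} = \frac{1}{\left(-16 + 8 \frac{31 - -50}{68 - 10} + 8 \cdot 66\right) + 84996} = \frac{1}{\left(-16 + 8 \frac{31 + 50}{58} + 528\right) + 84996} = \frac{1}{\left(-16 + 8 \cdot 81 \cdot \frac{1}{58} + 528\right) + 84996} = \frac{1}{\left(-16 + 8 \cdot \frac{81}{58} + 528\right) + 84996} = \frac{1}{\left(-16 + \frac{324}{29} + 528\right) + 84996} = \frac{1}{\frac{15172}{29} + 84996} = \frac{1}{\frac{2480056}{29}} = \frac{29}{2480056}$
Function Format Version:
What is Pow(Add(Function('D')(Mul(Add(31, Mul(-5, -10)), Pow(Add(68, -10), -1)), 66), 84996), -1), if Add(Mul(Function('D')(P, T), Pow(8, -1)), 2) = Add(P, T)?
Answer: Rational(29, 2480056) ≈ 1.1693e-5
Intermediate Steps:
Function('D')(P, T) = Add(-16, Mul(8, P), Mul(8, T)) (Function('D')(P, T) = Add(-16, Mul(8, Add(P, T))) = Add(-16, Add(Mul(8, P), Mul(8, T))) = Add(-16, Mul(8, P), Mul(8, T)))
Pow(Add(Function('D')(Mul(Add(31, Mul(-5, -10)), Pow(Add(68, -10), -1)), 66), 84996), -1) = Pow(Add(Add(-16, Mul(8, Mul(Add(31, Mul(-5, -10)), Pow(Add(68, -10), -1))), Mul(8, 66)), 84996), -1) = Pow(Add(Add(-16, Mul(8, Mul(Add(31, 50), Pow(58, -1))), 528), 84996), -1) = Pow(Add(Add(-16, Mul(8, Mul(81, Rational(1, 58))), 528), 84996), -1) = Pow(Add(Add(-16, Mul(8, Rational(81, 58)), 528), 84996), -1) = Pow(Add(Add(-16, Rational(324, 29), 528), 84996), -1) = Pow(Add(Rational(15172, 29), 84996), -1) = Pow(Rational(2480056, 29), -1) = Rational(29, 2480056)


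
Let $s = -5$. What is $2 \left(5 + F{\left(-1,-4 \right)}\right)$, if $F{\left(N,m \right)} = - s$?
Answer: $20$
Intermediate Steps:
$F{\left(N,m \right)} = 5$ ($F{\left(N,m \right)} = \left(-1\right) \left(-5\right) = 5$)
$2 \left(5 + F{\left(-1,-4 \right)}\right) = 2 \left(5 + 5\right) = 2 \cdot 10 = 20$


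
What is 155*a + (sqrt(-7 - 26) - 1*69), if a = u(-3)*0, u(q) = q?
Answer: -69 + I*sqrt(33) ≈ -69.0 + 5.7446*I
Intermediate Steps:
a = 0 (a = -3*0 = 0)
155*a + (sqrt(-7 - 26) - 1*69) = 155*0 + (sqrt(-7 - 26) - 1*69) = 0 + (sqrt(-33) - 69) = 0 + (I*sqrt(33) - 69) = 0 + (-69 + I*sqrt(33)) = -69 + I*sqrt(33)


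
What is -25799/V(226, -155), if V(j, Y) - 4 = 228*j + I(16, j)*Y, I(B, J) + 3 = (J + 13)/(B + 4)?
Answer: -103196/200579 ≈ -0.51449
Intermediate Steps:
I(B, J) = -3 + (13 + J)/(4 + B) (I(B, J) = -3 + (J + 13)/(B + 4) = -3 + (13 + J)/(4 + B))
V(j, Y) = 4 + 228*j + Y*(-47/20 + j/20) (V(j, Y) = 4 + (228*j + ((1 + j - 3*16)/(4 + 16))*Y) = 4 + (228*j + ((1 + j - 48)/20)*Y) = 4 + (228*j + ((-47 + j)/20)*Y) = 4 + (228*j + (-47/20 + j/20)*Y) = 4 + (228*j + Y*(-47/20 + j/20)) = 4 + 228*j + Y*(-47/20 + j/20))
-25799/V(226, -155) = -25799/(4 + 228*226 + (1/20)*(-155)*(-47 + 226)) = -25799/(4 + 51528 + (1/20)*(-155)*179) = -25799/(4 + 51528 - 5549/4) = -25799/200579/4 = -25799*4/200579 = -103196/200579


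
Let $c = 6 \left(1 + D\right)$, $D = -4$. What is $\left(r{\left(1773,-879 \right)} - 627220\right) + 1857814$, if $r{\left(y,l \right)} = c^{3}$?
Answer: $1224762$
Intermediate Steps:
$c = -18$ ($c = 6 \left(1 - 4\right) = 6 \left(-3\right) = -18$)
$r{\left(y,l \right)} = -5832$ ($r{\left(y,l \right)} = \left(-18\right)^{3} = -5832$)
$\left(r{\left(1773,-879 \right)} - 627220\right) + 1857814 = \left(-5832 - 627220\right) + 1857814 = -633052 + 1857814 = 1224762$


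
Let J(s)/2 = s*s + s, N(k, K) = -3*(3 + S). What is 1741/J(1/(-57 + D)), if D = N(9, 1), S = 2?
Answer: -4512672/71 ≈ -63559.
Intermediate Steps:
N(k, K) = -15 (N(k, K) = -3*(3 + 2) = -3*5 = -15)
D = -15
J(s) = 2*s + 2*s² (J(s) = 2*(s*s + s) = 2*(s² + s) = 2*(s + s²) = 2*s + 2*s²)
1741/J(1/(-57 + D)) = 1741/((2*(1 + 1/(-57 - 15))/(-57 - 15))) = 1741/((2*(1 + 1/(-72))/(-72))) = 1741/((2*(-1/72)*(1 - 1/72))) = 1741/((2*(-1/72)*(71/72))) = 1741/(-71/2592) = 1741*(-2592/71) = -4512672/71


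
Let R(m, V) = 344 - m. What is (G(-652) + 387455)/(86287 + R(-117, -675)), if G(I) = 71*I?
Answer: 113721/28916 ≈ 3.9328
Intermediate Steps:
(G(-652) + 387455)/(86287 + R(-117, -675)) = (71*(-652) + 387455)/(86287 + (344 - 1*(-117))) = (-46292 + 387455)/(86287 + (344 + 117)) = 341163/(86287 + 461) = 341163/86748 = 341163*(1/86748) = 113721/28916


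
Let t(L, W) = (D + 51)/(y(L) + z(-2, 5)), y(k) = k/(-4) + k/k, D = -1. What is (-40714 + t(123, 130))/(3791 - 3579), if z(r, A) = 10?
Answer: -1608303/8374 ≈ -192.06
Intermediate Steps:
y(k) = 1 - k/4 (y(k) = k*(-¼) + 1 = -k/4 + 1 = 1 - k/4)
t(L, W) = 50/(11 - L/4) (t(L, W) = (-1 + 51)/((1 - L/4) + 10) = 50/(11 - L/4))
(-40714 + t(123, 130))/(3791 - 3579) = (-40714 - 200/(-44 + 123))/(3791 - 3579) = (-40714 - 200/79)/212 = (-40714 - 200*1/79)*(1/212) = (-40714 - 200/79)*(1/212) = -3216606/79*1/212 = -1608303/8374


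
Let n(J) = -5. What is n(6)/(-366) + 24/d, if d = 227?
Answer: 9919/83082 ≈ 0.11939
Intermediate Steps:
n(6)/(-366) + 24/d = -5/(-366) + 24/227 = -5*(-1/366) + 24*(1/227) = 5/366 + 24/227 = 9919/83082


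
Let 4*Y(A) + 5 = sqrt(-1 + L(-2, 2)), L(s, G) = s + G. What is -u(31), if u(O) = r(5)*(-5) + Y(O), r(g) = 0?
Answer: 5/4 - I/4 ≈ 1.25 - 0.25*I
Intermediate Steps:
L(s, G) = G + s
Y(A) = -5/4 + I/4 (Y(A) = -5/4 + sqrt(-1 + (2 - 2))/4 = -5/4 + sqrt(-1 + 0)/4 = -5/4 + sqrt(-1)/4 = -5/4 + I/4)
u(O) = -5/4 + I/4 (u(O) = 0*(-5) + (-5/4 + I/4) = 0 + (-5/4 + I/4) = -5/4 + I/4)
-u(31) = -(-5/4 + I/4) = 5/4 - I/4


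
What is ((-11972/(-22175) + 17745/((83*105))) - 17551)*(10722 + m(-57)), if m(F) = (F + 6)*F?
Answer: -440193708204096/1840525 ≈ -2.3917e+8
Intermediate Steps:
m(F) = F*(6 + F) (m(F) = (6 + F)*F = F*(6 + F))
((-11972/(-22175) + 17745/((83*105))) - 17551)*(10722 + m(-57)) = ((-11972/(-22175) + 17745/((83*105))) - 17551)*(10722 - 57*(6 - 57)) = ((-11972*(-1/22175) + 17745/8715) - 17551)*(10722 - 57*(-51)) = ((11972/22175 + 17745*(1/8715)) - 17551)*(10722 + 2907) = ((11972/22175 + 169/83) - 17551)*13629 = (4741251/1840525 - 17551)*13629 = -32298313024/1840525*13629 = -440193708204096/1840525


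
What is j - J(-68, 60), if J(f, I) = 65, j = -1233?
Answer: -1298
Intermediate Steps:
j - J(-68, 60) = -1233 - 1*65 = -1233 - 65 = -1298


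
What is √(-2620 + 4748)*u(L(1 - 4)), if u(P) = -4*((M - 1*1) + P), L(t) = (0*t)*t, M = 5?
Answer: -64*√133 ≈ -738.08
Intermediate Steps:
L(t) = 0 (L(t) = 0*t = 0)
u(P) = -16 - 4*P (u(P) = -4*((5 - 1*1) + P) = -4*((5 - 1) + P) = -4*(4 + P) = -16 - 4*P)
√(-2620 + 4748)*u(L(1 - 4)) = √(-2620 + 4748)*(-16 - 4*0) = √2128*(-16 + 0) = (4*√133)*(-16) = -64*√133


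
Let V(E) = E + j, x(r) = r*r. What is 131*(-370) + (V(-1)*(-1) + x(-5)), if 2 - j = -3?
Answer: -48449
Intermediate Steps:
j = 5 (j = 2 - 1*(-3) = 2 + 3 = 5)
x(r) = r**2
V(E) = 5 + E (V(E) = E + 5 = 5 + E)
131*(-370) + (V(-1)*(-1) + x(-5)) = 131*(-370) + ((5 - 1)*(-1) + (-5)**2) = -48470 + (4*(-1) + 25) = -48470 + (-4 + 25) = -48470 + 21 = -48449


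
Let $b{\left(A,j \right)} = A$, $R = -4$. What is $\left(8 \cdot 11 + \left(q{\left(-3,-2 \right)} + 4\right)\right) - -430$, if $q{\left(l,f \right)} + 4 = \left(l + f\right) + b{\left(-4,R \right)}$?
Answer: $509$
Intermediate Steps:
$q{\left(l,f \right)} = -8 + f + l$ ($q{\left(l,f \right)} = -4 - \left(4 - f - l\right) = -4 + \left(-4 + f + l\right) = -8 + f + l$)
$\left(8 \cdot 11 + \left(q{\left(-3,-2 \right)} + 4\right)\right) - -430 = \left(8 \cdot 11 + \left(\left(-8 - 2 - 3\right) + 4\right)\right) - -430 = \left(88 + \left(-13 + 4\right)\right) + 430 = \left(88 - 9\right) + 430 = 79 + 430 = 509$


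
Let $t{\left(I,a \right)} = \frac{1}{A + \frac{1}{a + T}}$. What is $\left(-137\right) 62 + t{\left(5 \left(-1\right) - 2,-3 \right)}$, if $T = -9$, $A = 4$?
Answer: $- \frac{399206}{47} \approx -8493.8$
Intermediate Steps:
$t{\left(I,a \right)} = \frac{1}{4 + \frac{1}{-9 + a}}$ ($t{\left(I,a \right)} = \frac{1}{4 + \frac{1}{a - 9}} = \frac{1}{4 + \frac{1}{-9 + a}}$)
$\left(-137\right) 62 + t{\left(5 \left(-1\right) - 2,-3 \right)} = \left(-137\right) 62 + \frac{-9 - 3}{-35 + 4 \left(-3\right)} = -8494 + \frac{1}{-35 - 12} \left(-12\right) = -8494 + \frac{1}{-47} \left(-12\right) = -8494 - - \frac{12}{47} = -8494 + \frac{12}{47} = - \frac{399206}{47}$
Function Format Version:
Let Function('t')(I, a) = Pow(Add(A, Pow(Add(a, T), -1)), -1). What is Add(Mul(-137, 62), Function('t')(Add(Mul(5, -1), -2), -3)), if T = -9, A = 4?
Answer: Rational(-399206, 47) ≈ -8493.8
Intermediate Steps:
Function('t')(I, a) = Pow(Add(4, Pow(Add(-9, a), -1)), -1) (Function('t')(I, a) = Pow(Add(4, Pow(Add(a, -9), -1)), -1) = Pow(Add(4, Pow(Add(-9, a), -1)), -1))
Add(Mul(-137, 62), Function('t')(Add(Mul(5, -1), -2), -3)) = Add(Mul(-137, 62), Mul(Pow(Add(-35, Mul(4, -3)), -1), Add(-9, -3))) = Add(-8494, Mul(Pow(Add(-35, -12), -1), -12)) = Add(-8494, Mul(Pow(-47, -1), -12)) = Add(-8494, Mul(Rational(-1, 47), -12)) = Add(-8494, Rational(12, 47)) = Rational(-399206, 47)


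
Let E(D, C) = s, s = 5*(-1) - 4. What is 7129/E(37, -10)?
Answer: -7129/9 ≈ -792.11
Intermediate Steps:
s = -9 (s = -5 - 4 = -9)
E(D, C) = -9
7129/E(37, -10) = 7129/(-9) = 7129*(-⅑) = -7129/9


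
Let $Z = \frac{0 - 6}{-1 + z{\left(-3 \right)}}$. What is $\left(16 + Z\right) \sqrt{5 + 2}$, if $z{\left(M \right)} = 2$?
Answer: $10 \sqrt{7} \approx 26.458$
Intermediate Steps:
$Z = -6$ ($Z = \frac{0 - 6}{-1 + 2} = - \frac{6}{1} = \left(-6\right) 1 = -6$)
$\left(16 + Z\right) \sqrt{5 + 2} = \left(16 - 6\right) \sqrt{5 + 2} = 10 \sqrt{7}$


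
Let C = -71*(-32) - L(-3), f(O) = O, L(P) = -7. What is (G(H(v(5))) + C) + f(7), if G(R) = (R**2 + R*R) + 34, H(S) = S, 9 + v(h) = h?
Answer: 2352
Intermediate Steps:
v(h) = -9 + h
G(R) = 34 + 2*R**2 (G(R) = (R**2 + R**2) + 34 = 2*R**2 + 34 = 34 + 2*R**2)
C = 2279 (C = -71*(-32) - 1*(-7) = 2272 + 7 = 2279)
(G(H(v(5))) + C) + f(7) = ((34 + 2*(-9 + 5)**2) + 2279) + 7 = ((34 + 2*(-4)**2) + 2279) + 7 = ((34 + 2*16) + 2279) + 7 = ((34 + 32) + 2279) + 7 = (66 + 2279) + 7 = 2345 + 7 = 2352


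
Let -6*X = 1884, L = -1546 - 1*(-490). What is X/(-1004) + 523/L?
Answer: -48377/265056 ≈ -0.18252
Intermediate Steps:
L = -1056 (L = -1546 + 490 = -1056)
X = -314 (X = -1/6*1884 = -314)
X/(-1004) + 523/L = -314/(-1004) + 523/(-1056) = -314*(-1/1004) + 523*(-1/1056) = 157/502 - 523/1056 = -48377/265056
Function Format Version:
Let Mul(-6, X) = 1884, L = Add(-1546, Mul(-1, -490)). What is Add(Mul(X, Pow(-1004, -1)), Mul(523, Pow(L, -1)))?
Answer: Rational(-48377, 265056) ≈ -0.18252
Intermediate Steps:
L = -1056 (L = Add(-1546, 490) = -1056)
X = -314 (X = Mul(Rational(-1, 6), 1884) = -314)
Add(Mul(X, Pow(-1004, -1)), Mul(523, Pow(L, -1))) = Add(Mul(-314, Pow(-1004, -1)), Mul(523, Pow(-1056, -1))) = Add(Mul(-314, Rational(-1, 1004)), Mul(523, Rational(-1, 1056))) = Add(Rational(157, 502), Rational(-523, 1056)) = Rational(-48377, 265056)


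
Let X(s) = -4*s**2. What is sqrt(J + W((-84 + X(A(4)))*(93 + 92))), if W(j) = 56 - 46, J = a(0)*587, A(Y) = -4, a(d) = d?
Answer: sqrt(10) ≈ 3.1623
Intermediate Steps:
J = 0 (J = 0*587 = 0)
W(j) = 10
sqrt(J + W((-84 + X(A(4)))*(93 + 92))) = sqrt(0 + 10) = sqrt(10)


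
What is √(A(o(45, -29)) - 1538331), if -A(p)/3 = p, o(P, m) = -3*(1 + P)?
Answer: I*√1537917 ≈ 1240.1*I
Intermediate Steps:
o(P, m) = -3 - 3*P
A(p) = -3*p
√(A(o(45, -29)) - 1538331) = √(-3*(-3 - 3*45) - 1538331) = √(-3*(-3 - 135) - 1538331) = √(-3*(-138) - 1538331) = √(414 - 1538331) = √(-1537917) = I*√1537917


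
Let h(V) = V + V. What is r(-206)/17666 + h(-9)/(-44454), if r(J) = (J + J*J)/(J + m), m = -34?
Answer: -30016255/3141297456 ≈ -0.0095554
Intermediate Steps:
r(J) = (J + J²)/(-34 + J) (r(J) = (J + J*J)/(J - 34) = (J + J²)/(-34 + J))
h(V) = 2*V
r(-206)/17666 + h(-9)/(-44454) = -206*(1 - 206)/(-34 - 206)/17666 + (2*(-9))/(-44454) = -206*(-205)/(-240)*(1/17666) - 18*(-1/44454) = -206*(-1/240)*(-205)*(1/17666) + 3/7409 = -4223/24*1/17666 + 3/7409 = -4223/423984 + 3/7409 = -30016255/3141297456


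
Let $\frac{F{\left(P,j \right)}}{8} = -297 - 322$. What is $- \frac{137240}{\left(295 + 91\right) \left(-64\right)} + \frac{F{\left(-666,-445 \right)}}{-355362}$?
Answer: $\frac{3055763443}{548678928} \approx 5.5693$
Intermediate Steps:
$F{\left(P,j \right)} = -4952$ ($F{\left(P,j \right)} = 8 \left(-297 - 322\right) = 8 \left(-619\right) = -4952$)
$- \frac{137240}{\left(295 + 91\right) \left(-64\right)} + \frac{F{\left(-666,-445 \right)}}{-355362} = - \frac{137240}{\left(295 + 91\right) \left(-64\right)} - \frac{4952}{-355362} = - \frac{137240}{386 \left(-64\right)} - - \frac{2476}{177681} = - \frac{137240}{-24704} + \frac{2476}{177681} = \left(-137240\right) \left(- \frac{1}{24704}\right) + \frac{2476}{177681} = \frac{17155}{3088} + \frac{2476}{177681} = \frac{3055763443}{548678928}$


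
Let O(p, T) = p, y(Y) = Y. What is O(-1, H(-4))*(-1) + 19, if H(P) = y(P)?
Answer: 20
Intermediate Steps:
H(P) = P
O(-1, H(-4))*(-1) + 19 = -1*(-1) + 19 = 1 + 19 = 20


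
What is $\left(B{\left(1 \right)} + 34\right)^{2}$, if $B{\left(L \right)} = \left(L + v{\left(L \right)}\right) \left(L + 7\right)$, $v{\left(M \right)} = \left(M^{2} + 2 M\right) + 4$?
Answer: $9604$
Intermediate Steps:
$v{\left(M \right)} = 4 + M^{2} + 2 M$
$B{\left(L \right)} = \left(7 + L\right) \left(4 + L^{2} + 3 L\right)$ ($B{\left(L \right)} = \left(L + \left(4 + L^{2} + 2 L\right)\right) \left(L + 7\right) = \left(4 + L^{2} + 3 L\right) \left(7 + L\right) = \left(7 + L\right) \left(4 + L^{2} + 3 L\right)$)
$\left(B{\left(1 \right)} + 34\right)^{2} = \left(\left(28 + 1^{3} + 10 \cdot 1^{2} + 25 \cdot 1\right) + 34\right)^{2} = \left(\left(28 + 1 + 10 \cdot 1 + 25\right) + 34\right)^{2} = \left(\left(28 + 1 + 10 + 25\right) + 34\right)^{2} = \left(64 + 34\right)^{2} = 98^{2} = 9604$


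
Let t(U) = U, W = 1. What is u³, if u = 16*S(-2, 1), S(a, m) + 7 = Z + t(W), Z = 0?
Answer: -884736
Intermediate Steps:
S(a, m) = -6 (S(a, m) = -7 + (0 + 1) = -7 + 1 = -6)
u = -96 (u = 16*(-6) = -96)
u³ = (-96)³ = -884736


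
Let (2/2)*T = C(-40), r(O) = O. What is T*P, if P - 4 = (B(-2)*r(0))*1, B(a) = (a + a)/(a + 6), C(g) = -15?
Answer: -60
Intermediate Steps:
B(a) = 2*a/(6 + a) (B(a) = (2*a)/(6 + a) = 2*a/(6 + a))
T = -15
P = 4 (P = 4 + ((2*(-2)/(6 - 2))*0)*1 = 4 + ((2*(-2)/4)*0)*1 = 4 + ((2*(-2)*(¼))*0)*1 = 4 - 1*0*1 = 4 + 0*1 = 4 + 0 = 4)
T*P = -15*4 = -60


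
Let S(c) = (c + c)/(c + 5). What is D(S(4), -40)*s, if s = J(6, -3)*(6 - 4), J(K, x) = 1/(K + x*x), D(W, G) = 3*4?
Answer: 8/5 ≈ 1.6000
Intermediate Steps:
S(c) = 2*c/(5 + c) (S(c) = (2*c)/(5 + c) = 2*c/(5 + c))
D(W, G) = 12
J(K, x) = 1/(K + x²)
s = 2/15 (s = (6 - 4)/(6 + (-3)²) = 2/(6 + 9) = 2/15 ≈ 0.13333)
D(S(4), -40)*s = 12*(2/15) = 8/5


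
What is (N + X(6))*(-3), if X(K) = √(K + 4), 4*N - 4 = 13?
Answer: -51/4 - 3*√10 ≈ -22.237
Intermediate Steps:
N = 17/4 (N = 1 + (¼)*13 = 1 + 13/4 = 17/4 ≈ 4.2500)
X(K) = √(4 + K)
(N + X(6))*(-3) = (17/4 + √(4 + 6))*(-3) = (17/4 + √10)*(-3) = -51/4 - 3*√10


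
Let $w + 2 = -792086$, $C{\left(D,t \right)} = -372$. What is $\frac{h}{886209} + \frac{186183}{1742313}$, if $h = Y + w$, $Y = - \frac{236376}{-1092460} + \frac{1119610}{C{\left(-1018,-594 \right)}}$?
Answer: $- \frac{20663695627797380771}{26145657989124045210} \approx -0.79033$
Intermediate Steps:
$w = -792088$ ($w = -2 - 792086 = -792088$)
$Y = - \frac{152880151091}{50799390}$ ($Y = - \frac{236376}{-1092460} + \frac{1119610}{-372} = \left(-236376\right) \left(- \frac{1}{1092460}\right) + 1119610 \left(- \frac{1}{372}\right) = \frac{59094}{273115} - \frac{559805}{186} = - \frac{152880151091}{50799390} \approx -3009.5$)
$h = - \frac{40390467377411}{50799390}$ ($h = - \frac{152880151091}{50799390} - 792088 = - \frac{40390467377411}{50799390} \approx -7.951 \cdot 10^{5}$)
$\frac{h}{886209} + \frac{186183}{1742313} = - \frac{40390467377411}{50799390 \cdot 886209} + \frac{186183}{1742313} = \left(- \frac{40390467377411}{50799390}\right) \frac{1}{886209} + 186183 \cdot \frac{1}{1742313} = - \frac{40390467377411}{45018876612510} + \frac{62061}{580771} = - \frac{20663695627797380771}{26145657989124045210}$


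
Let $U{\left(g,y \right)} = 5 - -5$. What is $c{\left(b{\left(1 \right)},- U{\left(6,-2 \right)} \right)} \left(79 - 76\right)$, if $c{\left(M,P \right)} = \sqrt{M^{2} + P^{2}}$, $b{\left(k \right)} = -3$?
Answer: $3 \sqrt{109} \approx 31.321$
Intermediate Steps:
$U{\left(g,y \right)} = 10$ ($U{\left(g,y \right)} = 5 + 5 = 10$)
$c{\left(b{\left(1 \right)},- U{\left(6,-2 \right)} \right)} \left(79 - 76\right) = \sqrt{\left(-3\right)^{2} + \left(\left(-1\right) 10\right)^{2}} \left(79 - 76\right) = \sqrt{9 + \left(-10\right)^{2}} \cdot 3 = \sqrt{9 + 100} \cdot 3 = \sqrt{109} \cdot 3 = 3 \sqrt{109}$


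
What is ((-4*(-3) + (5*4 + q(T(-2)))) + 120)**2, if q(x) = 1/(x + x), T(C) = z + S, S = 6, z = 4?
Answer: 9247681/400 ≈ 23119.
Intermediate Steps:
T(C) = 10 (T(C) = 4 + 6 = 10)
q(x) = 1/(2*x)
((-4*(-3) + (5*4 + q(T(-2)))) + 120)**2 = ((-4*(-3) + (5*4 + (1/2)/10)) + 120)**2 = ((12 + (20 + (1/2)*(1/10))) + 120)**2 = ((12 + (20 + 1/20)) + 120)**2 = ((12 + 401/20) + 120)**2 = (641/20 + 120)**2 = (3041/20)**2 = 9247681/400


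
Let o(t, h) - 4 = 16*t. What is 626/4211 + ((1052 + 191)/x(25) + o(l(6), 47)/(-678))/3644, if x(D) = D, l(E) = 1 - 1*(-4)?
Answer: 7034230799/43349297300 ≈ 0.16227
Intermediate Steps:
l(E) = 5 (l(E) = 1 + 4 = 5)
o(t, h) = 4 + 16*t
626/4211 + ((1052 + 191)/x(25) + o(l(6), 47)/(-678))/3644 = 626/4211 + ((1052 + 191)/25 + (4 + 16*5)/(-678))/3644 = 626*(1/4211) + (1243*(1/25) + (4 + 80)*(-1/678))*(1/3644) = 626/4211 + (1243/25 + 84*(-1/678))*(1/3644) = 626/4211 + (1243/25 - 14/113)*(1/3644) = 626/4211 + (140109/2825)*(1/3644) = 626/4211 + 140109/10294300 = 7034230799/43349297300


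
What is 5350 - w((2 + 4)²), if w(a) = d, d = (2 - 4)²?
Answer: 5346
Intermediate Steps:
d = 4 (d = (-2)² = 4)
w(a) = 4
5350 - w((2 + 4)²) = 5350 - 1*4 = 5350 - 4 = 5346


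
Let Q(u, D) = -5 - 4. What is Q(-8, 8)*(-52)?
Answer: 468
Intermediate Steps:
Q(u, D) = -9
Q(-8, 8)*(-52) = -9*(-52) = 468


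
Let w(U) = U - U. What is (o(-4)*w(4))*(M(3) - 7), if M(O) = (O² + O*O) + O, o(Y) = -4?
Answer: 0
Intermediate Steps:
M(O) = O + 2*O² (M(O) = (O² + O²) + O = 2*O² + O = O + 2*O²)
w(U) = 0
(o(-4)*w(4))*(M(3) - 7) = (-4*0)*(3*(1 + 2*3) - 7) = 0*(3*(1 + 6) - 7) = 0*(3*7 - 7) = 0*(21 - 7) = 0*14 = 0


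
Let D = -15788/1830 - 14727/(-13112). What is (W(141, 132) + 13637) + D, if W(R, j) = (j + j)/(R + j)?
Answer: 14881339727407/1091770680 ≈ 13630.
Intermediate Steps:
W(R, j) = 2*j/(R + j) (W(R, j) = (2*j)/(R + j) = 2*j/(R + j))
D = -90030923/11997480 (D = -15788*1/1830 - 14727*(-1/13112) = -7894/915 + 14727/13112 = -90030923/11997480 ≈ -7.5042)
(W(141, 132) + 13637) + D = (2*132/(141 + 132) + 13637) - 90030923/11997480 = (2*132/273 + 13637) - 90030923/11997480 = (2*132*(1/273) + 13637) - 90030923/11997480 = (88/91 + 13637) - 90030923/11997480 = 1241055/91 - 90030923/11997480 = 14881339727407/1091770680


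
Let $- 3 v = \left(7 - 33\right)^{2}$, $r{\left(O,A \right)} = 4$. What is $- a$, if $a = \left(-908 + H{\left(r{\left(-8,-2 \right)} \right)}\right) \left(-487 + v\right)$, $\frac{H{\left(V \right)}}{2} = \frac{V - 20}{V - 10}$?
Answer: $- \frac{5786996}{9} \approx -6.43 \cdot 10^{5}$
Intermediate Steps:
$v = - \frac{676}{3}$ ($v = - \frac{\left(7 - 33\right)^{2}}{3} = - \frac{\left(-26\right)^{2}}{3} = \left(- \frac{1}{3}\right) 676 = - \frac{676}{3} \approx -225.33$)
$H{\left(V \right)} = \frac{2 \left(-20 + V\right)}{-10 + V}$ ($H{\left(V \right)} = 2 \frac{V - 20}{V - 10} = 2 \frac{-20 + V}{-10 + V} = \frac{2 \left(-20 + V\right)}{-10 + V}$)
$a = \frac{5786996}{9}$ ($a = \left(-908 + \frac{2 \left(-20 + 4\right)}{-10 + 4}\right) \left(-487 - \frac{676}{3}\right) = \left(-908 + 2 \frac{1}{-6} \left(-16\right)\right) \left(- \frac{2137}{3}\right) = \left(-908 + 2 \left(- \frac{1}{6}\right) \left(-16\right)\right) \left(- \frac{2137}{3}\right) = \left(-908 + \frac{16}{3}\right) \left(- \frac{2137}{3}\right) = \left(- \frac{2708}{3}\right) \left(- \frac{2137}{3}\right) = \frac{5786996}{9} \approx 6.43 \cdot 10^{5}$)
$- a = \left(-1\right) \frac{5786996}{9} = - \frac{5786996}{9}$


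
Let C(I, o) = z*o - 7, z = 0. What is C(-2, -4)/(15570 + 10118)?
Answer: -7/25688 ≈ -0.00027250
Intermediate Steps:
C(I, o) = -7 (C(I, o) = 0*o - 7 = 0 - 7 = -7)
C(-2, -4)/(15570 + 10118) = -7/(15570 + 10118) = -7/25688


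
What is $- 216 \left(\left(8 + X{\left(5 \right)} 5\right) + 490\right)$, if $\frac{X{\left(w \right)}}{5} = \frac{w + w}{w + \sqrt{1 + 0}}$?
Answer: $-116568$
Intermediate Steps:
$X{\left(w \right)} = \frac{10 w}{1 + w}$ ($X{\left(w \right)} = 5 \frac{w + w}{w + \sqrt{1 + 0}} = 5 \frac{2 w}{w + \sqrt{1}} = 5 \frac{2 w}{w + 1} = 5 \frac{2 w}{1 + w} = \frac{10 w}{1 + w}$)
$- 216 \left(\left(8 + X{\left(5 \right)} 5\right) + 490\right) = - 216 \left(\left(8 + 10 \cdot 5 \frac{1}{1 + 5} \cdot 5\right) + 490\right) = - 216 \left(\left(8 + 10 \cdot 5 \cdot \frac{1}{6} \cdot 5\right) + 490\right) = - 216 \left(\left(8 + \frac{25}{3} \cdot 5\right) + 490\right) = - 216 \left(\left(8 + \frac{125}{3}\right) + 490\right) = - 216 \left(\frac{149}{3} + 490\right) = \left(-216\right) \frac{1619}{3} = -116568$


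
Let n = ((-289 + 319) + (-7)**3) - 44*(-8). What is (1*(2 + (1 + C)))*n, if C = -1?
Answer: 78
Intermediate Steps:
n = 39 (n = (30 - 343) - 1*(-352) = -313 + 352 = 39)
(1*(2 + (1 + C)))*n = (1*(2 + (1 - 1)))*39 = (1*(2 + 0))*39 = (1*2)*39 = 2*39 = 78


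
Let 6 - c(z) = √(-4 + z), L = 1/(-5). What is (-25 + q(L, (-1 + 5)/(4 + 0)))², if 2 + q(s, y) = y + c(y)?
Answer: (20 + I*√3)² ≈ 397.0 + 69.282*I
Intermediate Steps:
L = -⅕ ≈ -0.20000
c(z) = 6 - √(-4 + z)
q(s, y) = 4 + y - √(-4 + y) (q(s, y) = -2 + (y + (6 - √(-4 + y))) = -2 + (6 + y - √(-4 + y)) = 4 + y - √(-4 + y))
(-25 + q(L, (-1 + 5)/(4 + 0)))² = (-25 + (4 + (-1 + 5)/(4 + 0) - √(-4 + (-1 + 5)/(4 + 0))))² = (-25 + (4 + 4/4 - √(-4 + 4/4)))² = (-25 + (4 + 4*(¼) - √(-4 + 4*(¼))))² = (-25 + (4 + 1 - √(-4 + 1)))² = (-25 + (4 + 1 - √(-3)))² = (-25 + (4 + 1 - I*√3))² = (-25 + (5 - I*√3))² = (-20 - I*√3)²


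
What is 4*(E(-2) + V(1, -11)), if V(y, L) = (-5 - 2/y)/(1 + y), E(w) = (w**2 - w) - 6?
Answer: -14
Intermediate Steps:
E(w) = -6 + w**2 - w
V(y, L) = (-5 - 2/y)/(1 + y)
4*(E(-2) + V(1, -11)) = 4*((-6 + (-2)**2 - 1*(-2)) + (-2 - 5*1)/(1*(1 + 1))) = 4*((-6 + 4 + 2) + 1*(-2 - 5)/2) = 4*(0 + 1*(1/2)*(-7)) = 4*(0 - 7/2) = 4*(-7/2) = -14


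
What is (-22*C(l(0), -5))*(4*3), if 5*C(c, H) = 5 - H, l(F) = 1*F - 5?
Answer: -528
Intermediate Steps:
l(F) = -5 + F (l(F) = F - 5 = -5 + F)
C(c, H) = 1 - H/5 (C(c, H) = (5 - H)/5 = 1 - H/5)
(-22*C(l(0), -5))*(4*3) = (-22*(1 - ⅕*(-5)))*(4*3) = -22*(1 + 1)*12 = -22*2*12 = -44*12 = -528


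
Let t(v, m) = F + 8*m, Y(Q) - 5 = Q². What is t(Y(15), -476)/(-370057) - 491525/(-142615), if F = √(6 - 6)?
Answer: 36487068969/10555135811 ≈ 3.4568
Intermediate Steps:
F = 0 (F = √0 = 0)
Y(Q) = 5 + Q²
t(v, m) = 8*m (t(v, m) = 0 + 8*m = 8*m)
t(Y(15), -476)/(-370057) - 491525/(-142615) = (8*(-476))/(-370057) - 491525/(-142615) = -3808*(-1/370057) - 491525*(-1/142615) = 3808/370057 + 98305/28523 = 36487068969/10555135811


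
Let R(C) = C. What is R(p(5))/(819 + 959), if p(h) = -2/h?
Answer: -1/4445 ≈ -0.00022497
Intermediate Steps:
R(p(5))/(819 + 959) = (-2/5)/(819 + 959) = -2*1/5/1778 = -2/5*1/1778 = -1/4445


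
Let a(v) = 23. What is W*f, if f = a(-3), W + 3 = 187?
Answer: 4232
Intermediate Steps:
W = 184 (W = -3 + 187 = 184)
f = 23
W*f = 184*23 = 4232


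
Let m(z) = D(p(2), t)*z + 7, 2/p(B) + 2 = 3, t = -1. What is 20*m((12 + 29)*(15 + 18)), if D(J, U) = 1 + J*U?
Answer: -26920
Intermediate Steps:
p(B) = 2 (p(B) = 2/(-2 + 3) = 2/1 = 2*1 = 2)
m(z) = 7 - z (m(z) = (1 + 2*(-1))*z + 7 = (1 - 2)*z + 7 = -z + 7 = 7 - z)
20*m((12 + 29)*(15 + 18)) = 20*(7 - (12 + 29)*(15 + 18)) = 20*(7 - 41*33) = 20*(7 - 1*1353) = 20*(7 - 1353) = 20*(-1346) = -26920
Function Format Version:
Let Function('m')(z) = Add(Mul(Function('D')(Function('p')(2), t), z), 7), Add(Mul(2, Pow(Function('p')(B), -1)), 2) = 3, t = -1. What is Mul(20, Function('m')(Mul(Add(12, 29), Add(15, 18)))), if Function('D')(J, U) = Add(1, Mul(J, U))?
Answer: -26920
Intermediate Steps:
Function('p')(B) = 2 (Function('p')(B) = Mul(2, Pow(Add(-2, 3), -1)) = Mul(2, Pow(1, -1)) = Mul(2, 1) = 2)
Function('m')(z) = Add(7, Mul(-1, z)) (Function('m')(z) = Add(Mul(Add(1, Mul(2, -1)), z), 7) = Add(Mul(Add(1, -2), z), 7) = Add(Mul(-1, z), 7) = Add(7, Mul(-1, z)))
Mul(20, Function('m')(Mul(Add(12, 29), Add(15, 18)))) = Mul(20, Add(7, Mul(-1, Mul(Add(12, 29), Add(15, 18))))) = Mul(20, Add(7, Mul(-1, Mul(41, 33)))) = Mul(20, Add(7, Mul(-1, 1353))) = Mul(20, Add(7, -1353)) = Mul(20, -1346) = -26920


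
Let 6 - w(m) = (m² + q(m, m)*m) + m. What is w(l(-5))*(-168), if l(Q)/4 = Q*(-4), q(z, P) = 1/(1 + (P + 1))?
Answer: 44599632/41 ≈ 1.0878e+6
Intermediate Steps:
q(z, P) = 1/(2 + P) (q(z, P) = 1/(1 + (1 + P)) = 1/(2 + P))
l(Q) = -16*Q (l(Q) = 4*(Q*(-4)) = 4*(-4*Q) = -16*Q)
w(m) = 6 - m - m² - m/(2 + m) (w(m) = 6 - ((m² + m/(2 + m)) + m) = 6 - (m + m² + m/(2 + m)) = 6 + (-m - m² - m/(2 + m)) = 6 - m - m² - m/(2 + m))
w(l(-5))*(-168) = ((-(-16)*(-5) + (2 - 16*(-5))*(6 - (-16)*(-5) - (-16*(-5))²))/(2 - 16*(-5)))*(-168) = ((-1*80 + (2 + 80)*(6 - 1*80 - 1*80²))/(2 + 80))*(-168) = ((-80 + 82*(6 - 80 - 1*6400))/82)*(-168) = ((-80 + 82*(6 - 80 - 6400))/82)*(-168) = ((-80 + 82*(-6474))/82)*(-168) = ((-80 - 530868)/82)*(-168) = ((1/82)*(-530948))*(-168) = -265474/41*(-168) = 44599632/41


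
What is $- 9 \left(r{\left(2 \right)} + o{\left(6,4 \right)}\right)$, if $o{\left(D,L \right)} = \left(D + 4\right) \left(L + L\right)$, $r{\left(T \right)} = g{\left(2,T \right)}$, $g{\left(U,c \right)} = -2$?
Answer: $-702$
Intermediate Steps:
$r{\left(T \right)} = -2$
$o{\left(D,L \right)} = 2 L \left(4 + D\right)$ ($o{\left(D,L \right)} = \left(4 + D\right) 2 L = 2 L \left(4 + D\right)$)
$- 9 \left(r{\left(2 \right)} + o{\left(6,4 \right)}\right) = - 9 \left(-2 + 2 \cdot 4 \left(4 + 6\right)\right) = - 9 \left(-2 + 2 \cdot 4 \cdot 10\right) = - 9 \left(-2 + 80\right) = \left(-9\right) 78 = -702$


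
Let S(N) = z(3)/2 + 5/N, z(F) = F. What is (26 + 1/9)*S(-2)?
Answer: -235/9 ≈ -26.111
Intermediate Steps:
S(N) = 3/2 + 5/N
(26 + 1/9)*S(-2) = (26 + 1/9)*(3/2 + 5/(-2)) = (26 + (1/9)*1)*(3/2 + 5*(-1/2)) = (26 + 1/9)*(3/2 - 5/2) = (235/9)*(-1) = -235/9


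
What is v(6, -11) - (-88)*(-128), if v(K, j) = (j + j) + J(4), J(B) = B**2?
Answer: -11270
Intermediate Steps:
v(K, j) = 16 + 2*j (v(K, j) = (j + j) + 4**2 = 2*j + 16 = 16 + 2*j)
v(6, -11) - (-88)*(-128) = (16 + 2*(-11)) - (-88)*(-128) = (16 - 22) - 88*128 = -6 - 11264 = -11270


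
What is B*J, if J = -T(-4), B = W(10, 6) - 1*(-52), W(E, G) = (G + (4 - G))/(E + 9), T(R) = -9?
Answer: 8928/19 ≈ 469.89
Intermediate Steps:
W(E, G) = 4/(9 + E)
B = 992/19 (B = 4/(9 + 10) - 1*(-52) = 4/19 + 52 = 992/19 ≈ 52.211)
J = 9 (J = -1*(-9) = 9)
B*J = (992/19)*9 = 8928/19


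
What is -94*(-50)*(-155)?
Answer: -728500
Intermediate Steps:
-94*(-50)*(-155) = 4700*(-155) = -728500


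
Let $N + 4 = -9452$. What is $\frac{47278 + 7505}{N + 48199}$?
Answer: $\frac{54783}{38743} \approx 1.414$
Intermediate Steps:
$N = -9456$ ($N = -4 - 9452 = -9456$)
$\frac{47278 + 7505}{N + 48199} = \frac{47278 + 7505}{-9456 + 48199} = \frac{54783}{38743}$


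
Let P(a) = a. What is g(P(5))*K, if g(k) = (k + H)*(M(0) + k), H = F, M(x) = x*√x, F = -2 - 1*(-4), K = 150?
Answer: 5250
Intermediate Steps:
F = 2 (F = -2 + 4 = 2)
M(x) = x^(3/2)
H = 2
g(k) = k*(2 + k) (g(k) = (k + 2)*(0^(3/2) + k) = (2 + k)*(0 + k) = (2 + k)*k = k*(2 + k))
g(P(5))*K = (5*(2 + 5))*150 = (5*7)*150 = 35*150 = 5250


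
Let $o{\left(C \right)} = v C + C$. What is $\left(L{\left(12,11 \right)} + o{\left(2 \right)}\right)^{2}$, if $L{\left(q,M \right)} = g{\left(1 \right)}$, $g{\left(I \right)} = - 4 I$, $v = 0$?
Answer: $4$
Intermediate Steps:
$L{\left(q,M \right)} = -4$ ($L{\left(q,M \right)} = \left(-4\right) 1 = -4$)
$o{\left(C \right)} = C$ ($o{\left(C \right)} = 0 C + C = 0 + C = C$)
$\left(L{\left(12,11 \right)} + o{\left(2 \right)}\right)^{2} = \left(-4 + 2\right)^{2} = \left(-2\right)^{2} = 4$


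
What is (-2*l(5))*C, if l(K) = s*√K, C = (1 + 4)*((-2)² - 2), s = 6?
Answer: -120*√5 ≈ -268.33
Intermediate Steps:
C = 10 (C = 5*(4 - 2) = 5*2 = 10)
l(K) = 6*√K
(-2*l(5))*C = -12*√5*10 = -120*√5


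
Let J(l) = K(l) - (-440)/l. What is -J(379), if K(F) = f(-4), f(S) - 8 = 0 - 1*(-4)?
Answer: -4988/379 ≈ -13.161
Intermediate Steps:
f(S) = 12 (f(S) = 8 + (0 - 1*(-4)) = 8 + (0 + 4) = 8 + 4 = 12)
K(F) = 12
J(l) = 12 + 440/l (J(l) = 12 - (-440)/l = 12 + 440/l)
-J(379) = -(12 + 440/379) = -1*4988/379 = -4988/379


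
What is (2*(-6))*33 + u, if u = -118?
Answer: -514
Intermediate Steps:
(2*(-6))*33 + u = (2*(-6))*33 - 118 = -12*33 - 118 = -396 - 118 = -514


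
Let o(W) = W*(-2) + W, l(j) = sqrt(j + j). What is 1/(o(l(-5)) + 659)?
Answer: 659/434291 + I*sqrt(10)/434291 ≈ 0.0015174 + 7.2815e-6*I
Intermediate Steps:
l(j) = sqrt(2)*sqrt(j) (l(j) = sqrt(2*j) = sqrt(2)*sqrt(j))
o(W) = -W (o(W) = -2*W + W = -W)
1/(o(l(-5)) + 659) = 1/(-sqrt(2)*sqrt(-5) + 659) = 1/(-sqrt(2)*I*sqrt(5) + 659) = 1/(-I*sqrt(10) + 659) = 1/(659 - I*sqrt(10))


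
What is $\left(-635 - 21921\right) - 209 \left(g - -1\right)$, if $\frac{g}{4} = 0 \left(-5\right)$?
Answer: $-22765$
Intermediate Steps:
$g = 0$ ($g = 4 \cdot 0 \left(-5\right) = 4 \cdot 0 = 0$)
$\left(-635 - 21921\right) - 209 \left(g - -1\right) = \left(-635 - 21921\right) - 209 \left(0 - -1\right) = -22556 - 209 \left(0 + 1\right) = -22556 - 209 = -22765$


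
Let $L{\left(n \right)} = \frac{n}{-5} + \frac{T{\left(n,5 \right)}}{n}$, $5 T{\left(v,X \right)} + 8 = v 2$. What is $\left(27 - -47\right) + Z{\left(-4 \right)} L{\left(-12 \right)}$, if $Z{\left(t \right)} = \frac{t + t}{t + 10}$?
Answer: $\frac{3154}{45} \approx 70.089$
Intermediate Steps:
$Z{\left(t \right)} = \frac{2 t}{10 + t}$
$T{\left(v,X \right)} = - \frac{8}{5} + \frac{2 v}{5}$ ($T{\left(v,X \right)} = - \frac{8}{5} + \frac{v 2}{5} = - \frac{8}{5} + \frac{2 v}{5}$)
$L{\left(n \right)} = - \frac{n}{5} + \frac{- \frac{8}{5} + \frac{2 n}{5}}{n}$ ($L{\left(n \right)} = \frac{n}{-5} + \frac{- \frac{8}{5} + \frac{2 n}{5}}{n} = n \left(- \frac{1}{5}\right) + \frac{- \frac{8}{5} + \frac{2 n}{5}}{n} = - \frac{n}{5} + \frac{- \frac{8}{5} + \frac{2 n}{5}}{n}$)
$\left(27 - -47\right) + Z{\left(-4 \right)} L{\left(-12 \right)} = \left(27 - -47\right) + 2 \left(-4\right) \frac{1}{10 - 4} \frac{-8 - \left(-12\right)^{2} + 2 \left(-12\right)}{5 \left(-12\right)} = \left(27 + 47\right) + 2 \left(-4\right) \frac{1}{6} \cdot \frac{1}{5} \left(- \frac{1}{12}\right) \left(-8 - 144 - 24\right) = 74 + 2 \left(-4\right) \frac{1}{6} \cdot \frac{1}{5} \left(- \frac{1}{12}\right) \left(-8 - 144 - 24\right) = 74 - \frac{4 \cdot \frac{1}{5} \left(- \frac{1}{12}\right) \left(-176\right)}{3} = 74 - \frac{176}{45} = \frac{3154}{45}$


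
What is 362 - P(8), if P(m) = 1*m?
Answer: 354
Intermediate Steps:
P(m) = m
362 - P(8) = 362 - 1*8 = 362 - 8 = 354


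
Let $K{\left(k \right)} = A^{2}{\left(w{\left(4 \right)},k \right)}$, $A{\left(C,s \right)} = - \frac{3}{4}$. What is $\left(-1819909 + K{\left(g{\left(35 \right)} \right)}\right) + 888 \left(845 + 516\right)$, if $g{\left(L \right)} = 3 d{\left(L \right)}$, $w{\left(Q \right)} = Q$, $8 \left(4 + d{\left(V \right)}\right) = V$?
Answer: $- \frac{9781447}{16} \approx -6.1134 \cdot 10^{5}$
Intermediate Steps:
$d{\left(V \right)} = -4 + \frac{V}{8}$
$g{\left(L \right)} = -12 + \frac{3 L}{8}$ ($g{\left(L \right)} = 3 \left(-4 + \frac{L}{8}\right) = -12 + \frac{3 L}{8}$)
$A{\left(C,s \right)} = - \frac{3}{4}$ ($A{\left(C,s \right)} = \left(-3\right) \frac{1}{4} = - \frac{3}{4}$)
$K{\left(k \right)} = \frac{9}{16}$ ($K{\left(k \right)} = \left(- \frac{3}{4}\right)^{2} = \frac{9}{16}$)
$\left(-1819909 + K{\left(g{\left(35 \right)} \right)}\right) + 888 \left(845 + 516\right) = \left(-1819909 + \frac{9}{16}\right) + 888 \left(845 + 516\right) = - \frac{29118535}{16} + 888 \cdot 1361 = - \frac{29118535}{16} + 1208568 = - \frac{9781447}{16}$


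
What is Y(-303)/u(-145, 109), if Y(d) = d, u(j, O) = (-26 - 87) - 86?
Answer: 303/199 ≈ 1.5226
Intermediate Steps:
u(j, O) = -199 (u(j, O) = -113 - 86 = -199)
Y(-303)/u(-145, 109) = -303/(-199) = -303*(-1/199) = 303/199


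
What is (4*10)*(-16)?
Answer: -640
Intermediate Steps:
(4*10)*(-16) = 40*(-16) = -640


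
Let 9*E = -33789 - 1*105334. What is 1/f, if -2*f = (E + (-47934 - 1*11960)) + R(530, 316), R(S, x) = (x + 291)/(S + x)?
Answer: 188/7083031 ≈ 2.6542e-5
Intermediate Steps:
R(S, x) = (291 + x)/(S + x)
E = -139123/9 (E = (-33789 - 1*105334)/9 = (-33789 - 105334)/9 = (⅑)*(-139123) = -139123/9 ≈ -15458.)
f = 7083031/188 (f = -((-139123/9 + (-47934 - 1*11960)) + (291 + 316)/(530 + 316))/2 = -((-139123/9 + (-47934 - 11960)) + 607/846)/2 = -((-139123/9 - 59894) + (1/846)*607)/2 = -(-678169/9 + 607/846)/2 = -½*(-7083031/94) = 7083031/188 ≈ 37676.)
1/f = 1/(7083031/188) = 188/7083031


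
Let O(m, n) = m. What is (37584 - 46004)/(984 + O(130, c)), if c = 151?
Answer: -4210/557 ≈ -7.5583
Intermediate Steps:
(37584 - 46004)/(984 + O(130, c)) = (37584 - 46004)/(984 + 130) = -8420/1114 = -8420*1/1114 = -4210/557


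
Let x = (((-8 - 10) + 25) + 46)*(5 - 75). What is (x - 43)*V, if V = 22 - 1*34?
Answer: 45036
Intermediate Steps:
x = -3710 (x = ((-18 + 25) + 46)*(-70) = (7 + 46)*(-70) = 53*(-70) = -3710)
V = -12 (V = 22 - 34 = -12)
(x - 43)*V = (-3710 - 43)*(-12) = -3753*(-12) = 45036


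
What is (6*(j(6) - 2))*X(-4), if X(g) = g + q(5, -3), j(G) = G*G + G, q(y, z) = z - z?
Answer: -960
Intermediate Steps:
q(y, z) = 0
j(G) = G + G² (j(G) = G² + G = G + G²)
X(g) = g (X(g) = g + 0 = g)
(6*(j(6) - 2))*X(-4) = (6*(6*(1 + 6) - 2))*(-4) = (6*(6*7 - 2))*(-4) = (6*(42 - 2))*(-4) = (6*40)*(-4) = 240*(-4) = -960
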